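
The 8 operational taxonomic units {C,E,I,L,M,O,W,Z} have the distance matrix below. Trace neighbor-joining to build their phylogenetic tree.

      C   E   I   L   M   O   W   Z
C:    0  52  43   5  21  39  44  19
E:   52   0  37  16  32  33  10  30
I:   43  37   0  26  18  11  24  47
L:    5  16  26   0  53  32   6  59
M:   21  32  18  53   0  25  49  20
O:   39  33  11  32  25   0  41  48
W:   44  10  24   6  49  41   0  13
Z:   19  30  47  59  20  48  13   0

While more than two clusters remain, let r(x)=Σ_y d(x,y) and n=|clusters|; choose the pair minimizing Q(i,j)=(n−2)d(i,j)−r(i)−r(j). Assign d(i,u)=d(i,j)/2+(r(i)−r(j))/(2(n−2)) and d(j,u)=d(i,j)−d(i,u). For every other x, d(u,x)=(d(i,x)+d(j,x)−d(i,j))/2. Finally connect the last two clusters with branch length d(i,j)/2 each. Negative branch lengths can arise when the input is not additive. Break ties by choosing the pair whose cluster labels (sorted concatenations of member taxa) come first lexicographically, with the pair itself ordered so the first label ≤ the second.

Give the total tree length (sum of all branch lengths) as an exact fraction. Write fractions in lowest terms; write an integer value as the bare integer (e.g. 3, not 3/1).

step 1: merge (C,L) at d=5, Q=-390; branch lengths C→14/3, L→1/3; new cluster CL
  updated: d(CL,E)=63/2, d(CL,I)=32, d(CL,M)=69/2, d(CL,O)=33, d(CL,W)=45/2, d(CL,Z)=73/2
step 2: merge (I,O) at d=11, Q=-305; branch lengths I→33/10, O→77/10; new cluster IO
  updated: d(CL,IO)=27, d(E,IO)=59/2, d(IO,M)=16, d(IO,W)=27, d(IO,Z)=42
step 3: merge (IO,M) at d=16, Q=-229; branch lengths IO→27/4, M→37/4; new cluster IMO
  updated: d(CL,IMO)=91/4, d(E,IMO)=91/4, d(IMO,W)=30, d(IMO,Z)=23
step 4: merge (CL,IMO) at d=91/4, Q=-287/2; branch lengths CL→83/6, IMO→107/12; new cluster CILMO
  updated: d(CILMO,E)=63/4, d(CILMO,W)=119/8, d(CILMO,Z)=147/8
step 5: merge (CILMO,Z) at d=147/8, Q=-589/8; branch lengths CILMO→195/32, Z→393/32; new cluster CILMOZ
  updated: d(CILMOZ,E)=219/16, d(CILMOZ,W)=19/4
step 6: merge (CILMOZ,E) at d=219/16, Q=-455/16; branch lengths CILMOZ→135/32, E→303/32; new cluster CEILMOZ
  updated: d(CEILMOZ,W)=17/32
step 7: merge (CEILMOZ,W) at d=17/32; branch lengths CEILMOZ→17/64, W→17/64; new cluster CEILMOWZ
final tree: (((((C:14/3,L:1/3):83/6,((I:33/10,O:77/10):27/4,M:37/4):107/12):195/32,Z:393/32):135/32,E:303/32):17/64,W:17/64)
total length: 2795/32

2795/32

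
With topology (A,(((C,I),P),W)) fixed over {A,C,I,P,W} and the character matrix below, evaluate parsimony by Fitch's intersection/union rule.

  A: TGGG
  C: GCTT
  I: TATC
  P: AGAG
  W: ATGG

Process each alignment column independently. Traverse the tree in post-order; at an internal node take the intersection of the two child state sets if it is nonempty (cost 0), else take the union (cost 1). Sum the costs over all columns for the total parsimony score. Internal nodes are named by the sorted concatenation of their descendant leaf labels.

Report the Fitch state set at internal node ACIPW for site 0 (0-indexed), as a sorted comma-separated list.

A,T

CI@0: {G} ∪ {T} = {G,T} (union, +1)
CIP@0: {G,T} ∪ {A} = {A,G,T} (union, +1)
CIPW@0: {A,G,T} ∩ {A} = {A} (intersection, +0)
ACIPW@0: {T} ∪ {A} = {A,T} (union, +1)
CI@1: {C} ∪ {A} = {A,C} (union, +1)
CIP@1: {A,C} ∪ {G} = {A,C,G} (union, +1)
CIPW@1: {A,C,G} ∪ {T} = {A,C,G,T} (union, +1)
ACIPW@1: {G} ∩ {A,C,G,T} = {G} (intersection, +0)
CI@2: {T} ∩ {T} = {T} (intersection, +0)
CIP@2: {T} ∪ {A} = {A,T} (union, +1)
CIPW@2: {A,T} ∪ {G} = {A,G,T} (union, +1)
ACIPW@2: {G} ∩ {A,G,T} = {G} (intersection, +0)
CI@3: {T} ∪ {C} = {C,T} (union, +1)
CIP@3: {C,T} ∪ {G} = {C,G,T} (union, +1)
CIPW@3: {C,G,T} ∩ {G} = {G} (intersection, +0)
ACIPW@3: {G} ∩ {G} = {G} (intersection, +0)
per-site changes: [3, 3, 2, 2]; total = 10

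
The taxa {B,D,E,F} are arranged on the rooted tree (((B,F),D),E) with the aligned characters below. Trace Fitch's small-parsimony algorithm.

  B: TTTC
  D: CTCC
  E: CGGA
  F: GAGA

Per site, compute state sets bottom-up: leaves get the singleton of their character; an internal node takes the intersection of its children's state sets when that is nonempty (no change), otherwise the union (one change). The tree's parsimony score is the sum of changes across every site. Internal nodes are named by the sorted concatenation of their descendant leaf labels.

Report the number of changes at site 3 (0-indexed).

BF@0: {T} ∪ {G} = {G,T} (union, +1)
BDF@0: {G,T} ∪ {C} = {C,G,T} (union, +1)
BDEF@0: {C,G,T} ∩ {C} = {C} (intersection, +0)
BF@1: {T} ∪ {A} = {A,T} (union, +1)
BDF@1: {A,T} ∩ {T} = {T} (intersection, +0)
BDEF@1: {T} ∪ {G} = {G,T} (union, +1)
BF@2: {T} ∪ {G} = {G,T} (union, +1)
BDF@2: {G,T} ∪ {C} = {C,G,T} (union, +1)
BDEF@2: {C,G,T} ∩ {G} = {G} (intersection, +0)
BF@3: {C} ∪ {A} = {A,C} (union, +1)
BDF@3: {A,C} ∩ {C} = {C} (intersection, +0)
BDEF@3: {C} ∪ {A} = {A,C} (union, +1)
per-site changes: [2, 2, 2, 2]; total = 8

2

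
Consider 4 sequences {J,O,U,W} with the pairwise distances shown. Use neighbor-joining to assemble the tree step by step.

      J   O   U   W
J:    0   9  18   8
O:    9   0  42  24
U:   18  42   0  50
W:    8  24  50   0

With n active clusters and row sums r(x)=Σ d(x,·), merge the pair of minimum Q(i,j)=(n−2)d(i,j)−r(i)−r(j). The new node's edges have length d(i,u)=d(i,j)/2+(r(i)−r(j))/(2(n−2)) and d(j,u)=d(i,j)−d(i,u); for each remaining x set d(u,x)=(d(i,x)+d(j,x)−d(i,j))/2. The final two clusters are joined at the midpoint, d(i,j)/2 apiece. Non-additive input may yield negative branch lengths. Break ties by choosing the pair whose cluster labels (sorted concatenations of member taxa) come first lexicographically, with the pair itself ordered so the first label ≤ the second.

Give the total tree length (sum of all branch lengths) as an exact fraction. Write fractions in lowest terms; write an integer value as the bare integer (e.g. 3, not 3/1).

193/4

step 1: merge (J,U) at d=18, Q=-109; branch lengths J→-39/4, U→111/4; new cluster JU
  updated: d(JU,O)=33/2, d(JU,W)=20
step 2: merge (JU,O) at d=33/2, Q=-121/2; branch lengths JU→25/4, O→41/4; new cluster JOU
  updated: d(JOU,W)=55/4
step 3: merge (JOU,W) at d=55/4; branch lengths JOU→55/8, W→55/8; new cluster JOUW
final tree: (((J:-39/4,U:111/4):25/4,O:41/4):55/8,W:55/8)
total length: 193/4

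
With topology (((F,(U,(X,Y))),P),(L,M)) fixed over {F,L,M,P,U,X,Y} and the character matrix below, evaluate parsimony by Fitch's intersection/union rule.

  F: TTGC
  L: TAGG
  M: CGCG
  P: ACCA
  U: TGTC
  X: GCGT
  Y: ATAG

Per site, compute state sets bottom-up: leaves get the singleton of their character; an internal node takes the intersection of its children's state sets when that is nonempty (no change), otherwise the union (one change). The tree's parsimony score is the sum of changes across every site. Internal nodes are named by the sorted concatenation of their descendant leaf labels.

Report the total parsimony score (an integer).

[col 0] XY: children X:{G}, Y:{A} ∪→ {A,G}; cost 1
[col 0] UXY: children U:{T}, XY:{A,G} ∪→ {A,G,T}; cost 1
[col 0] FUXY: children F:{T}, UXY:{A,G,T} ∩→ {T}; cost 0
[col 0] FPUXY: children FUXY:{T}, P:{A} ∪→ {A,T}; cost 1
[col 0] LM: children L:{T}, M:{C} ∪→ {C,T}; cost 1
[col 0] FLMPUXY: children FPUXY:{A,T}, LM:{C,T} ∩→ {T}; cost 0
[col 1] XY: children X:{C}, Y:{T} ∪→ {C,T}; cost 1
[col 1] UXY: children U:{G}, XY:{C,T} ∪→ {C,G,T}; cost 1
[col 1] FUXY: children F:{T}, UXY:{C,G,T} ∩→ {T}; cost 0
[col 1] FPUXY: children FUXY:{T}, P:{C} ∪→ {C,T}; cost 1
[col 1] LM: children L:{A}, M:{G} ∪→ {A,G}; cost 1
[col 1] FLMPUXY: children FPUXY:{C,T}, LM:{A,G} ∪→ {A,C,G,T}; cost 1
[col 2] XY: children X:{G}, Y:{A} ∪→ {A,G}; cost 1
[col 2] UXY: children U:{T}, XY:{A,G} ∪→ {A,G,T}; cost 1
[col 2] FUXY: children F:{G}, UXY:{A,G,T} ∩→ {G}; cost 0
[col 2] FPUXY: children FUXY:{G}, P:{C} ∪→ {C,G}; cost 1
[col 2] LM: children L:{G}, M:{C} ∪→ {C,G}; cost 1
[col 2] FLMPUXY: children FPUXY:{C,G}, LM:{C,G} ∩→ {C,G}; cost 0
[col 3] XY: children X:{T}, Y:{G} ∪→ {G,T}; cost 1
[col 3] UXY: children U:{C}, XY:{G,T} ∪→ {C,G,T}; cost 1
[col 3] FUXY: children F:{C}, UXY:{C,G,T} ∩→ {C}; cost 0
[col 3] FPUXY: children FUXY:{C}, P:{A} ∪→ {A,C}; cost 1
[col 3] LM: children L:{G}, M:{G} ∩→ {G}; cost 0
[col 3] FLMPUXY: children FPUXY:{A,C}, LM:{G} ∪→ {A,C,G}; cost 1
per-site changes: [4, 5, 4, 4]; total = 17

17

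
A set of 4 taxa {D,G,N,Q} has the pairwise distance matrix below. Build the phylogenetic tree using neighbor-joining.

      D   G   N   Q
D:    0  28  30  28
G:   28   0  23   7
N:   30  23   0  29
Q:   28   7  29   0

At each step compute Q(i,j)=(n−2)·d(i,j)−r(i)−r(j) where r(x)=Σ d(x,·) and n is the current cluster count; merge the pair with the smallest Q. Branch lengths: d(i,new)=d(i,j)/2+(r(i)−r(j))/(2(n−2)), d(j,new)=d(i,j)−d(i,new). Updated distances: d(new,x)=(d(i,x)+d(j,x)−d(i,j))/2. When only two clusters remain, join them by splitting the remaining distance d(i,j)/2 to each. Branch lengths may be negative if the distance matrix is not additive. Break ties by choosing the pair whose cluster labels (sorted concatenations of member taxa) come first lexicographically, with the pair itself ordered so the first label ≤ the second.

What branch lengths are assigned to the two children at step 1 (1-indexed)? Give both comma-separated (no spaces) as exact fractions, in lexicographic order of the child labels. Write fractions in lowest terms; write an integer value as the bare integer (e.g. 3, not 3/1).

16,14

1. join D+N (d=30, Q=-108) ⇒ DN; edges |D|=16, |N|=14
  updated: d(DN,G)=21/2, d(DN,Q)=27/2
2. join DN+G (d=21/2, Q=-31) ⇒ DGN; edges |DN|=17/2, |G|=2
  updated: d(DGN,Q)=5
3. join DGN+Q (d=5) ⇒ DGNQ; edges |DGN|=5/2, |Q|=5/2
final tree: (((D:16,N:14):17/2,G:2):5/2,Q:5/2)
total length: 91/2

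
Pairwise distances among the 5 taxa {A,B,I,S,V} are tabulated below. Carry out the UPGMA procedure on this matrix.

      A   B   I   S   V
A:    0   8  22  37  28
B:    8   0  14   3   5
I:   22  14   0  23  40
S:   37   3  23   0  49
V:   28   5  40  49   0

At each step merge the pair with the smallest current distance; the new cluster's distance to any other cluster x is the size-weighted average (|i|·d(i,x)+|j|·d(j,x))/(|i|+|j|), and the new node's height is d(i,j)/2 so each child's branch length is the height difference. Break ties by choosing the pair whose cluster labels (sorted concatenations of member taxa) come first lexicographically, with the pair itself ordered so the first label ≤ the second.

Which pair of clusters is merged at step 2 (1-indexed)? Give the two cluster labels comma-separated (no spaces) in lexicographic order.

BS,I

iteration 1: select B,S (d=3); attach at lengths (3/2, 3/2); label the merged cluster BS
  updated: d(A,BS)=45/2, d(BS,I)=37/2, d(BS,V)=27
iteration 2: select BS,I (d=37/2); attach at lengths (31/4, 37/4); label the merged cluster BIS
  updated: d(A,BIS)=67/3, d(BIS,V)=94/3
iteration 3: select A,BIS (d=67/3); attach at lengths (67/6, 23/12); label the merged cluster ABIS
  updated: d(ABIS,V)=61/2
iteration 4: select ABIS,V (d=61/2); attach at lengths (49/12, 61/4); label the merged cluster ABISV
final tree: ((A:67/6,((B:3/2,S:3/2):31/4,I:37/4):23/12):49/12,V:61/4)
total length: 629/12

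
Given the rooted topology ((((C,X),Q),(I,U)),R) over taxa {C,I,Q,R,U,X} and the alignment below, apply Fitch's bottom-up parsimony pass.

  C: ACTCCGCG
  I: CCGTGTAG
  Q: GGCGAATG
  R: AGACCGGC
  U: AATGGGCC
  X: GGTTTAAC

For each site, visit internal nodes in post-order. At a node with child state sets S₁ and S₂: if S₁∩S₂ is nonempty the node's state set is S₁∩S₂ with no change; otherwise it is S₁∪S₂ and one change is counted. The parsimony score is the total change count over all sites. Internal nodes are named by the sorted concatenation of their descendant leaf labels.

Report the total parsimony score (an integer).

CX@0: {A} ∪ {G} = {A,G} (union, +1)
CQX@0: {A,G} ∩ {G} = {G} (intersection, +0)
IU@0: {C} ∪ {A} = {A,C} (union, +1)
CIQUX@0: {G} ∪ {A,C} = {A,C,G} (union, +1)
CIQRUX@0: {A,C,G} ∩ {A} = {A} (intersection, +0)
CX@1: {C} ∪ {G} = {C,G} (union, +1)
CQX@1: {C,G} ∩ {G} = {G} (intersection, +0)
IU@1: {C} ∪ {A} = {A,C} (union, +1)
CIQUX@1: {G} ∪ {A,C} = {A,C,G} (union, +1)
CIQRUX@1: {A,C,G} ∩ {G} = {G} (intersection, +0)
CX@2: {T} ∩ {T} = {T} (intersection, +0)
CQX@2: {T} ∪ {C} = {C,T} (union, +1)
IU@2: {G} ∪ {T} = {G,T} (union, +1)
CIQUX@2: {C,T} ∩ {G,T} = {T} (intersection, +0)
CIQRUX@2: {T} ∪ {A} = {A,T} (union, +1)
CX@3: {C} ∪ {T} = {C,T} (union, +1)
CQX@3: {C,T} ∪ {G} = {C,G,T} (union, +1)
IU@3: {T} ∪ {G} = {G,T} (union, +1)
CIQUX@3: {C,G,T} ∩ {G,T} = {G,T} (intersection, +0)
CIQRUX@3: {G,T} ∪ {C} = {C,G,T} (union, +1)
CX@4: {C} ∪ {T} = {C,T} (union, +1)
CQX@4: {C,T} ∪ {A} = {A,C,T} (union, +1)
IU@4: {G} ∩ {G} = {G} (intersection, +0)
CIQUX@4: {A,C,T} ∪ {G} = {A,C,G,T} (union, +1)
CIQRUX@4: {A,C,G,T} ∩ {C} = {C} (intersection, +0)
CX@5: {G} ∪ {A} = {A,G} (union, +1)
CQX@5: {A,G} ∩ {A} = {A} (intersection, +0)
IU@5: {T} ∪ {G} = {G,T} (union, +1)
CIQUX@5: {A} ∪ {G,T} = {A,G,T} (union, +1)
CIQRUX@5: {A,G,T} ∩ {G} = {G} (intersection, +0)
CX@6: {C} ∪ {A} = {A,C} (union, +1)
CQX@6: {A,C} ∪ {T} = {A,C,T} (union, +1)
IU@6: {A} ∪ {C} = {A,C} (union, +1)
CIQUX@6: {A,C,T} ∩ {A,C} = {A,C} (intersection, +0)
CIQRUX@6: {A,C} ∪ {G} = {A,C,G} (union, +1)
CX@7: {G} ∪ {C} = {C,G} (union, +1)
CQX@7: {C,G} ∩ {G} = {G} (intersection, +0)
IU@7: {G} ∪ {C} = {C,G} (union, +1)
CIQUX@7: {G} ∩ {C,G} = {G} (intersection, +0)
CIQRUX@7: {G} ∪ {C} = {C,G} (union, +1)
per-site changes: [3, 3, 3, 4, 3, 3, 4, 3]; total = 26

26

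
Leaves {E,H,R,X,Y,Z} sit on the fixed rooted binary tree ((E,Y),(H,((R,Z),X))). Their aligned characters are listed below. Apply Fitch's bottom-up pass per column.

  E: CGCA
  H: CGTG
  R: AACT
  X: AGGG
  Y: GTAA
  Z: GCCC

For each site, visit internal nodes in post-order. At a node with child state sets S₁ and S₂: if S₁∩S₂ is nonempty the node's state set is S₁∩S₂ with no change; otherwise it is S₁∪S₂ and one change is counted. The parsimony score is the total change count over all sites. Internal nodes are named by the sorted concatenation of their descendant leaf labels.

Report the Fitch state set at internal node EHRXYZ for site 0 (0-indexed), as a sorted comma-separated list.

site 0, node EY: E={C} ∪ Y={G} → {C,G} (+1)
site 0, node RZ: R={A} ∪ Z={G} → {A,G} (+1)
site 0, node RXZ: RZ={A,G} ∩ X={A} → {A} (+0)
site 0, node HRXZ: H={C} ∪ RXZ={A} → {A,C} (+1)
site 0, node EHRXYZ: EY={C,G} ∩ HRXZ={A,C} → {C} (+0)
site 1, node EY: E={G} ∪ Y={T} → {G,T} (+1)
site 1, node RZ: R={A} ∪ Z={C} → {A,C} (+1)
site 1, node RXZ: RZ={A,C} ∪ X={G} → {A,C,G} (+1)
site 1, node HRXZ: H={G} ∩ RXZ={A,C,G} → {G} (+0)
site 1, node EHRXYZ: EY={G,T} ∩ HRXZ={G} → {G} (+0)
site 2, node EY: E={C} ∪ Y={A} → {A,C} (+1)
site 2, node RZ: R={C} ∩ Z={C} → {C} (+0)
site 2, node RXZ: RZ={C} ∪ X={G} → {C,G} (+1)
site 2, node HRXZ: H={T} ∪ RXZ={C,G} → {C,G,T} (+1)
site 2, node EHRXYZ: EY={A,C} ∩ HRXZ={C,G,T} → {C} (+0)
site 3, node EY: E={A} ∩ Y={A} → {A} (+0)
site 3, node RZ: R={T} ∪ Z={C} → {C,T} (+1)
site 3, node RXZ: RZ={C,T} ∪ X={G} → {C,G,T} (+1)
site 3, node HRXZ: H={G} ∩ RXZ={C,G,T} → {G} (+0)
site 3, node EHRXYZ: EY={A} ∪ HRXZ={G} → {A,G} (+1)
per-site changes: [3, 3, 3, 3]; total = 12

C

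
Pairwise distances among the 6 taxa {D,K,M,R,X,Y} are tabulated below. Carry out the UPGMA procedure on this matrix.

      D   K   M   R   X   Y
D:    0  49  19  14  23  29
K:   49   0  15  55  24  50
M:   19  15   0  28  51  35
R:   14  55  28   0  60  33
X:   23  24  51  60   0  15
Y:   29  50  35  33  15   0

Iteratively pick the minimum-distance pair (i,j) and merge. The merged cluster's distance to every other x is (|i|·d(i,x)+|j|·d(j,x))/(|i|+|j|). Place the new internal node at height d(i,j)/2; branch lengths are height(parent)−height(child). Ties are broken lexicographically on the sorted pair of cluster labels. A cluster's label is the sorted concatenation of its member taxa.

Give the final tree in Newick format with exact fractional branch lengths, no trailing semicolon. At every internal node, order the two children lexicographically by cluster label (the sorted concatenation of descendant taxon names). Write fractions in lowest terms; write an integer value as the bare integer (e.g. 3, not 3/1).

step 1: merge (D,R) at d=14; branch lengths D→7, R→7; new cluster DR
  updated: d(DR,K)=52, d(DR,M)=47/2, d(DR,X)=83/2, d(DR,Y)=31
step 2: merge (K,M) at d=15; branch lengths K→15/2, M→15/2; new cluster KM
  updated: d(DR,KM)=151/4, d(KM,X)=75/2, d(KM,Y)=85/2
step 3: merge (X,Y) at d=15; branch lengths X→15/2, Y→15/2; new cluster XY
  updated: d(DR,XY)=145/4, d(KM,XY)=40
step 4: merge (DR,XY) at d=145/4; branch lengths DR→89/8, XY→85/8; new cluster DRXY
  updated: d(DRXY,KM)=311/8
step 5: merge (DRXY,KM) at d=311/8; branch lengths DRXY→21/16, KM→191/16; new cluster DKMRXY
final tree: (((D:7,R:7):89/8,(X:15/2,Y:15/2):85/8):21/16,(K:15/2,M:15/2):191/16)
total length: 79

(((D:7,R:7):89/8,(X:15/2,Y:15/2):85/8):21/16,(K:15/2,M:15/2):191/16)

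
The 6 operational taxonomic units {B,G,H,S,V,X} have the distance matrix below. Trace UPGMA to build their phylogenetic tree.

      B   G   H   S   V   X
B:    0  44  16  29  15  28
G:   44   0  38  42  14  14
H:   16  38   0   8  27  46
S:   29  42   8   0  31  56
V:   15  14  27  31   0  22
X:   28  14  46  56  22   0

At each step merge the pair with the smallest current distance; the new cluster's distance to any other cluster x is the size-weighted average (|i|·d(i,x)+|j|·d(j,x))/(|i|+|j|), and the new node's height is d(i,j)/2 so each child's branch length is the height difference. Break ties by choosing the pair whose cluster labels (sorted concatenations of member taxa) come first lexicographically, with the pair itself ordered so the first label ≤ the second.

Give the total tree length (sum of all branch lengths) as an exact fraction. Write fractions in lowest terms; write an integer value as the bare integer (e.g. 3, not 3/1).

step 1: merge (H,S) at d=8; branch lengths H→4, S→4; new cluster HS
  updated: d(B,HS)=45/2, d(G,HS)=40, d(HS,V)=29, d(HS,X)=51
step 2: merge (G,V) at d=14; branch lengths G→7, V→7; new cluster GV
  updated: d(B,GV)=59/2, d(GV,HS)=69/2, d(GV,X)=18
step 3: merge (GV,X) at d=18; branch lengths GV→2, X→9; new cluster GVX
  updated: d(B,GVX)=29, d(GVX,HS)=40
step 4: merge (B,HS) at d=45/2; branch lengths B→45/4, HS→29/4; new cluster BHS
  updated: d(BHS,GVX)=109/3
step 5: merge (BHS,GVX) at d=109/3; branch lengths BHS→83/12, GVX→55/6; new cluster BGHSVX
final tree: ((B:45/4,(H:4,S:4):29/4):83/12,((G:7,V:7):2,X:9):55/6)
total length: 811/12

811/12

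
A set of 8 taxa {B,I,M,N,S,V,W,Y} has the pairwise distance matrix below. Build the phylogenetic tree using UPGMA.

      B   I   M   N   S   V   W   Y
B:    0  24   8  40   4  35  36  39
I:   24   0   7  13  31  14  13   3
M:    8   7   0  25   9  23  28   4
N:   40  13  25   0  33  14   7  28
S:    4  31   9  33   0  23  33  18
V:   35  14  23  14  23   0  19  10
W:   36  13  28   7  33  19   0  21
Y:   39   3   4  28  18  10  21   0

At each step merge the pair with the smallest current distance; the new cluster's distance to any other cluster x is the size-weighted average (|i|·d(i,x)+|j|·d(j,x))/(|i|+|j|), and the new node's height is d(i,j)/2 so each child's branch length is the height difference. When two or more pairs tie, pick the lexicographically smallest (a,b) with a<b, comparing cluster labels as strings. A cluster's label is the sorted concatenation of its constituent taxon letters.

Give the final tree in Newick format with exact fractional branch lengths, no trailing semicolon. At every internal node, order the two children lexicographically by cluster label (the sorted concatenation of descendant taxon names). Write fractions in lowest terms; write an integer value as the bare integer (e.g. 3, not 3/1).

iteration 1: select I,Y (d=3); attach at lengths (3/2, 3/2); label the merged cluster IY
  updated: d(B,IY)=63/2, d(IY,M)=11/2, d(IY,N)=41/2, d(IY,S)=49/2, d(IY,V)=12, d(IY,W)=17
iteration 2: select B,S (d=4); attach at lengths (2, 2); label the merged cluster BS
  updated: d(BS,IY)=28, d(BS,M)=17/2, d(BS,N)=73/2, d(BS,V)=29, d(BS,W)=69/2
iteration 3: select IY,M (d=11/2); attach at lengths (5/4, 11/4); label the merged cluster IMY
  updated: d(BS,IMY)=43/2, d(IMY,N)=22, d(IMY,V)=47/3, d(IMY,W)=62/3
iteration 4: select N,W (d=7); attach at lengths (7/2, 7/2); label the merged cluster NW
  updated: d(BS,NW)=71/2, d(IMY,NW)=64/3, d(NW,V)=33/2
iteration 5: select IMY,V (d=47/3); attach at lengths (61/12, 47/6); label the merged cluster IMVY
  updated: d(BS,IMVY)=187/8, d(IMVY,NW)=161/8
iteration 6: select IMVY,NW (d=161/8); attach at lengths (107/48, 105/16); label the merged cluster IMNVWY
  updated: d(BS,IMNVWY)=329/12
iteration 7: select BS,IMNVWY (d=329/12); attach at lengths (281/24, 175/48); label the merged cluster BIMNSVWY
final tree: ((B:2,S:2):281/24,((((I:3/2,Y:3/2):5/4,M:11/4):61/12,V:47/6):107/48,(N:7/2,W:7/2):105/16):175/48)
total length: 881/16

((B:2,S:2):281/24,((((I:3/2,Y:3/2):5/4,M:11/4):61/12,V:47/6):107/48,(N:7/2,W:7/2):105/16):175/48)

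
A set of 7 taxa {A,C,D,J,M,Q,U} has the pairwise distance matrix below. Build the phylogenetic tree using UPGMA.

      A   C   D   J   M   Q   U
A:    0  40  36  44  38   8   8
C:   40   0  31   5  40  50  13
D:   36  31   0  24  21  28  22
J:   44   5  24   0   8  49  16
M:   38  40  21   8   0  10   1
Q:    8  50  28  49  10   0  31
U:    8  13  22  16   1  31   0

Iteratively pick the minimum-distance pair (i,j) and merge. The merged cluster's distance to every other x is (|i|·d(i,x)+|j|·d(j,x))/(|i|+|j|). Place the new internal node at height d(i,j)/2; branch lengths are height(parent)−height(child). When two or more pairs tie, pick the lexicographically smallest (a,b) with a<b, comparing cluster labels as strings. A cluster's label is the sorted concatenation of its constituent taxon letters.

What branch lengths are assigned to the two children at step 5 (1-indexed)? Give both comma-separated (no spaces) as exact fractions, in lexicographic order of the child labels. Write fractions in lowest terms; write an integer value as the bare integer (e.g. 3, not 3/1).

step 1: merge (M,U) at d=1; branch lengths M→1/2, U→1/2; new cluster MU
  updated: d(A,MU)=23, d(C,MU)=53/2, d(D,MU)=43/2, d(J,MU)=12, d(MU,Q)=41/2
step 2: merge (C,J) at d=5; branch lengths C→5/2, J→5/2; new cluster CJ
  updated: d(A,CJ)=42, d(CJ,D)=55/2, d(CJ,MU)=77/4, d(CJ,Q)=99/2
step 3: merge (A,Q) at d=8; branch lengths A→4, Q→4; new cluster AQ
  updated: d(AQ,CJ)=183/4, d(AQ,D)=32, d(AQ,MU)=87/4
step 4: merge (CJ,MU) at d=77/4; branch lengths CJ→57/8, MU→73/8; new cluster CJMU
  updated: d(AQ,CJMU)=135/4, d(CJMU,D)=49/2
step 5: merge (CJMU,D) at d=49/2; branch lengths CJMU→21/8, D→49/4; new cluster CDJMU
  updated: d(AQ,CDJMU)=167/5
step 6: merge (AQ,CDJMU) at d=167/5; branch lengths AQ→127/10, CDJMU→89/20; new cluster ACDJMQU
final tree: ((A:4,Q:4):127/10,(((C:5/2,J:5/2):57/8,(M:1/2,U:1/2):73/8):21/8,D:49/4):89/20)
total length: 2491/40

21/8,49/4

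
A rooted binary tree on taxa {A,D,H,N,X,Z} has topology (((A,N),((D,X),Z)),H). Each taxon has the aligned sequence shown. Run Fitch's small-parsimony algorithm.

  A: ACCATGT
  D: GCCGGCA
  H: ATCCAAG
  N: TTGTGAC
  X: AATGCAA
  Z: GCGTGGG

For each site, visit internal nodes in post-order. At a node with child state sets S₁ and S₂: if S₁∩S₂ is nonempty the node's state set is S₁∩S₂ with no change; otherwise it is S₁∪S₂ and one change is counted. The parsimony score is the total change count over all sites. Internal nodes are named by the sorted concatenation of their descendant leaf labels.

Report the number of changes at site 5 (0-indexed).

[col 0] AN: children A:{A}, N:{T} ∪→ {A,T}; cost 1
[col 0] DX: children D:{G}, X:{A} ∪→ {A,G}; cost 1
[col 0] DXZ: children DX:{A,G}, Z:{G} ∩→ {G}; cost 0
[col 0] ADNXZ: children AN:{A,T}, DXZ:{G} ∪→ {A,G,T}; cost 1
[col 0] ADHNXZ: children ADNXZ:{A,G,T}, H:{A} ∩→ {A}; cost 0
[col 1] AN: children A:{C}, N:{T} ∪→ {C,T}; cost 1
[col 1] DX: children D:{C}, X:{A} ∪→ {A,C}; cost 1
[col 1] DXZ: children DX:{A,C}, Z:{C} ∩→ {C}; cost 0
[col 1] ADNXZ: children AN:{C,T}, DXZ:{C} ∩→ {C}; cost 0
[col 1] ADHNXZ: children ADNXZ:{C}, H:{T} ∪→ {C,T}; cost 1
[col 2] AN: children A:{C}, N:{G} ∪→ {C,G}; cost 1
[col 2] DX: children D:{C}, X:{T} ∪→ {C,T}; cost 1
[col 2] DXZ: children DX:{C,T}, Z:{G} ∪→ {C,G,T}; cost 1
[col 2] ADNXZ: children AN:{C,G}, DXZ:{C,G,T} ∩→ {C,G}; cost 0
[col 2] ADHNXZ: children ADNXZ:{C,G}, H:{C} ∩→ {C}; cost 0
[col 3] AN: children A:{A}, N:{T} ∪→ {A,T}; cost 1
[col 3] DX: children D:{G}, X:{G} ∩→ {G}; cost 0
[col 3] DXZ: children DX:{G}, Z:{T} ∪→ {G,T}; cost 1
[col 3] ADNXZ: children AN:{A,T}, DXZ:{G,T} ∩→ {T}; cost 0
[col 3] ADHNXZ: children ADNXZ:{T}, H:{C} ∪→ {C,T}; cost 1
[col 4] AN: children A:{T}, N:{G} ∪→ {G,T}; cost 1
[col 4] DX: children D:{G}, X:{C} ∪→ {C,G}; cost 1
[col 4] DXZ: children DX:{C,G}, Z:{G} ∩→ {G}; cost 0
[col 4] ADNXZ: children AN:{G,T}, DXZ:{G} ∩→ {G}; cost 0
[col 4] ADHNXZ: children ADNXZ:{G}, H:{A} ∪→ {A,G}; cost 1
[col 5] AN: children A:{G}, N:{A} ∪→ {A,G}; cost 1
[col 5] DX: children D:{C}, X:{A} ∪→ {A,C}; cost 1
[col 5] DXZ: children DX:{A,C}, Z:{G} ∪→ {A,C,G}; cost 1
[col 5] ADNXZ: children AN:{A,G}, DXZ:{A,C,G} ∩→ {A,G}; cost 0
[col 5] ADHNXZ: children ADNXZ:{A,G}, H:{A} ∩→ {A}; cost 0
[col 6] AN: children A:{T}, N:{C} ∪→ {C,T}; cost 1
[col 6] DX: children D:{A}, X:{A} ∩→ {A}; cost 0
[col 6] DXZ: children DX:{A}, Z:{G} ∪→ {A,G}; cost 1
[col 6] ADNXZ: children AN:{C,T}, DXZ:{A,G} ∪→ {A,C,G,T}; cost 1
[col 6] ADHNXZ: children ADNXZ:{A,C,G,T}, H:{G} ∩→ {G}; cost 0
per-site changes: [3, 3, 3, 3, 3, 3, 3]; total = 21

3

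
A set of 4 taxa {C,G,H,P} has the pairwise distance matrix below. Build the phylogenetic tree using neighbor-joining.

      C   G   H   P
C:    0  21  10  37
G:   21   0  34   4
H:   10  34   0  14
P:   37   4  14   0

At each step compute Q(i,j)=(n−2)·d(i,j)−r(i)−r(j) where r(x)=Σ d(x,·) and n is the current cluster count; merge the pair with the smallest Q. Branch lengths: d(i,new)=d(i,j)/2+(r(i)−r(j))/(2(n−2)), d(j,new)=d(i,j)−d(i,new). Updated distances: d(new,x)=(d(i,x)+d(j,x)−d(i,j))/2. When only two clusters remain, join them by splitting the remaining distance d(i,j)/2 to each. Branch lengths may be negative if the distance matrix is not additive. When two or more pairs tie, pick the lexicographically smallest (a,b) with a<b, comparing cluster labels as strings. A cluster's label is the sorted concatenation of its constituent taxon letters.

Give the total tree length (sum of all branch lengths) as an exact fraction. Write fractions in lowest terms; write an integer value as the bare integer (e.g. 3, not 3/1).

step 1: merge (C,H) at d=10, Q=-106; branch lengths C→15/2, H→5/2; new cluster CH
  updated: d(CH,G)=45/2, d(CH,P)=41/2
step 2: merge (CH,G) at d=45/2, Q=-47; branch lengths CH→39/2, G→3; new cluster CGH
  updated: d(CGH,P)=1
step 3: merge (CGH,P) at d=1; branch lengths CGH→1/2, P→1/2; new cluster CGHP
final tree: (((C:15/2,H:5/2):39/2,G:3):1/2,P:1/2)
total length: 67/2

67/2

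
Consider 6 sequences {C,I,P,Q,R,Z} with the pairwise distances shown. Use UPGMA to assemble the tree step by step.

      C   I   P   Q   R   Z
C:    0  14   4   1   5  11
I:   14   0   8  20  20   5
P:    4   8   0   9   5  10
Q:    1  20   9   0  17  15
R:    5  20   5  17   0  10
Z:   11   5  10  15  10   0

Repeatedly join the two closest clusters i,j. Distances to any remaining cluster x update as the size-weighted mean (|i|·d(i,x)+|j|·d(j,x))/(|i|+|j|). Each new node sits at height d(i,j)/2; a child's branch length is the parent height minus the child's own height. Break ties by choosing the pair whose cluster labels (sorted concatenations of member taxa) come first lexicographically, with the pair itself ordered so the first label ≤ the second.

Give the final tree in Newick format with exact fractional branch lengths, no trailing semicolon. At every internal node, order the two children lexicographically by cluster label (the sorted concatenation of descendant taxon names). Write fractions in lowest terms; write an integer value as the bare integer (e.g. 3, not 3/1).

step 1: merge (C,Q) at d=1; branch lengths C→1/2, Q→1/2; new cluster CQ
  updated: d(CQ,I)=17, d(CQ,P)=13/2, d(CQ,R)=11, d(CQ,Z)=13
step 2: merge (I,Z) at d=5; branch lengths I→5/2, Z→5/2; new cluster IZ
  updated: d(CQ,IZ)=15, d(IZ,P)=9, d(IZ,R)=15
step 3: merge (P,R) at d=5; branch lengths P→5/2, R→5/2; new cluster PR
  updated: d(CQ,PR)=35/4, d(IZ,PR)=12
step 4: merge (CQ,PR) at d=35/4; branch lengths CQ→31/8, PR→15/8; new cluster CPQR
  updated: d(CPQR,IZ)=27/2
step 5: merge (CPQR,IZ) at d=27/2; branch lengths CPQR→19/8, IZ→17/4; new cluster CIPQRZ
final tree: (((C:1/2,Q:1/2):31/8,(P:5/2,R:5/2):15/8):19/8,(I:5/2,Z:5/2):17/4)
total length: 187/8

(((C:1/2,Q:1/2):31/8,(P:5/2,R:5/2):15/8):19/8,(I:5/2,Z:5/2):17/4)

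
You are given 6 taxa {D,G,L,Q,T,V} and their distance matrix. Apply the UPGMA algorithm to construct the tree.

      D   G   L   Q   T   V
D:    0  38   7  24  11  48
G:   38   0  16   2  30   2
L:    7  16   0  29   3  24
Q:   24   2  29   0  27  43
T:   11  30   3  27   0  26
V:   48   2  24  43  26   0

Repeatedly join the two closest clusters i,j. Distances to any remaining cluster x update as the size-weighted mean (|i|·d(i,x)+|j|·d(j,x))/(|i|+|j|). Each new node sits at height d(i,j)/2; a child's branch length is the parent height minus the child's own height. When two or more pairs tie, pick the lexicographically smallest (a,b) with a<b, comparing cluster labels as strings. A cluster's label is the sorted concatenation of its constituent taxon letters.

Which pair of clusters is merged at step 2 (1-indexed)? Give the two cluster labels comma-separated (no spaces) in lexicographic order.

iteration 1: select G,Q (d=2); attach at lengths (1, 1); label the merged cluster GQ
  updated: d(D,GQ)=31, d(GQ,L)=45/2, d(GQ,T)=57/2, d(GQ,V)=45/2
iteration 2: select L,T (d=3); attach at lengths (3/2, 3/2); label the merged cluster LT
  updated: d(D,LT)=9, d(GQ,LT)=51/2, d(LT,V)=25
iteration 3: select D,LT (d=9); attach at lengths (9/2, 3); label the merged cluster DLT
  updated: d(DLT,GQ)=82/3, d(DLT,V)=98/3
iteration 4: select GQ,V (d=45/2); attach at lengths (41/4, 45/4); label the merged cluster GQV
  updated: d(DLT,GQV)=262/9
iteration 5: select DLT,GQV (d=262/9); attach at lengths (181/18, 119/36); label the merged cluster DGLQTV
final tree: ((D:9/2,(L:3/2,T:3/2):3):181/18,((G:1,Q:1):41/4,V:45/4):119/36)
total length: 1705/36

L,T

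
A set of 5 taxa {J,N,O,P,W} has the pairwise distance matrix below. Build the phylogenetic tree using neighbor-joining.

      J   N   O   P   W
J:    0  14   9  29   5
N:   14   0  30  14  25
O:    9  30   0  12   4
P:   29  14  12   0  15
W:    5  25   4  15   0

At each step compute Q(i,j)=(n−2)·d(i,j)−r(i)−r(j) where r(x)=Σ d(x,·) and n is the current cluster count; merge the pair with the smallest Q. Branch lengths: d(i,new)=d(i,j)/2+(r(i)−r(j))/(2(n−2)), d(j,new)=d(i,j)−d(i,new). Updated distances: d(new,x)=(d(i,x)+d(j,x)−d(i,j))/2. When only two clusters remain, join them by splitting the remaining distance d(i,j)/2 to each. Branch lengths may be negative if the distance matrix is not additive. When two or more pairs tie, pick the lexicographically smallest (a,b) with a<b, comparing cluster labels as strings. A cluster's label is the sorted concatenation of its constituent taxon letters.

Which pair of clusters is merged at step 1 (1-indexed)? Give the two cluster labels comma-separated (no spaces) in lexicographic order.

N,P

1. join N+P (d=14, Q=-111) ⇒ NP; edges |N|=55/6, |P|=29/6
  updated: d(J,NP)=29/2, d(NP,O)=14, d(NP,W)=13
2. join J+NP (d=29/2, Q=-41) ⇒ JNP; edges |J|=4, |NP|=21/2
  updated: d(JNP,O)=17/4, d(JNP,W)=7/4
3. join JNP+O (d=17/4, Q=-10) ⇒ JNOP; edges |JNP|=1, |O|=13/4
  updated: d(JNOP,W)=3/4
4. join JNOP+W (d=3/4) ⇒ JNOPW; edges |JNOP|=3/8, |W|=3/8
final tree: (((J:4,(N:55/6,P:29/6):21/2):1,O:13/4):3/8,W:3/8)
total length: 67/2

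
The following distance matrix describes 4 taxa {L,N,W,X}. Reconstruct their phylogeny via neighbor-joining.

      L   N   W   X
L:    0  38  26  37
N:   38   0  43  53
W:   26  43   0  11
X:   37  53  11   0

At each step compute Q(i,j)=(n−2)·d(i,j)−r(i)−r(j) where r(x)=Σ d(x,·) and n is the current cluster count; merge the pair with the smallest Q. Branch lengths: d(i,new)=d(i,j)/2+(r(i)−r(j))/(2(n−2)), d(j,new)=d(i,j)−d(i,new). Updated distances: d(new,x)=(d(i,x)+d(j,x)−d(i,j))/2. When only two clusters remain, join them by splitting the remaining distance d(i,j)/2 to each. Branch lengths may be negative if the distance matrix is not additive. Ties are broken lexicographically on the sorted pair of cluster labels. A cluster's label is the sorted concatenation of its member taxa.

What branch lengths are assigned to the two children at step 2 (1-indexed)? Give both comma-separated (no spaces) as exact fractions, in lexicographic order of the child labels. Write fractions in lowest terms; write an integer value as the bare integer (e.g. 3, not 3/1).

1. join L+N (d=38, Q=-159) ⇒ LN; edges |L|=43/4, |N|=109/4
  updated: d(LN,W)=31/2, d(LN,X)=26
2. join LN+W (d=31/2, Q=-105/2) ⇒ LNW; edges |LN|=61/4, |W|=1/4
  updated: d(LNW,X)=43/4
3. join LNW+X (d=43/4) ⇒ LNWX; edges |LNW|=43/8, |X|=43/8
final tree: (((L:43/4,N:109/4):61/4,W:1/4):43/8,X:43/8)
total length: 257/4

61/4,1/4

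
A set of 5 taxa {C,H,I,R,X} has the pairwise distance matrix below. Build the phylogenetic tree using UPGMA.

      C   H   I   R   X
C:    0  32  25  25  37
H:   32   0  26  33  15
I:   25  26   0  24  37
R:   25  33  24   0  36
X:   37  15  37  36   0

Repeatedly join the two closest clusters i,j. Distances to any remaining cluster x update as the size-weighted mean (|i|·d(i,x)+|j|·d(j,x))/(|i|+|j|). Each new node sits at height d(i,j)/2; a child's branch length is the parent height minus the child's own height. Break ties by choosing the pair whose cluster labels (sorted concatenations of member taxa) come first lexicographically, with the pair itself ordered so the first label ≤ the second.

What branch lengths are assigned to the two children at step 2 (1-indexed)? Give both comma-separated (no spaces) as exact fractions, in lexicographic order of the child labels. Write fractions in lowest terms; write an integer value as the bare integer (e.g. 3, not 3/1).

12,12

iteration 1: select H,X (d=15); attach at lengths (15/2, 15/2); label the merged cluster HX
  updated: d(C,HX)=69/2, d(HX,I)=63/2, d(HX,R)=69/2
iteration 2: select I,R (d=24); attach at lengths (12, 12); label the merged cluster IR
  updated: d(C,IR)=25, d(HX,IR)=33
iteration 3: select C,IR (d=25); attach at lengths (25/2, 1/2); label the merged cluster CIR
  updated: d(CIR,HX)=67/2
iteration 4: select CIR,HX (d=67/2); attach at lengths (17/4, 37/4); label the merged cluster CHIRX
final tree: ((C:25/2,(I:12,R:12):1/2):17/4,(H:15/2,X:15/2):37/4)
total length: 131/2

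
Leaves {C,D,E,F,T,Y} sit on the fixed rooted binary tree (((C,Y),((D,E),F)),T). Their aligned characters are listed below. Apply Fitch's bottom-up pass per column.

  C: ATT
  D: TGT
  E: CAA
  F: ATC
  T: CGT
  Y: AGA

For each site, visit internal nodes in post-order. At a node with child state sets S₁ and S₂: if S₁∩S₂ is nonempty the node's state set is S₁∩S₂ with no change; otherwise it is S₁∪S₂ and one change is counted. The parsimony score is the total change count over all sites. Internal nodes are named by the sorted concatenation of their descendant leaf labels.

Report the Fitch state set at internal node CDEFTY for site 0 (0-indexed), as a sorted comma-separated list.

site 0, node CY: C={A} ∩ Y={A} → {A} (+0)
site 0, node DE: D={T} ∪ E={C} → {C,T} (+1)
site 0, node DEF: DE={C,T} ∪ F={A} → {A,C,T} (+1)
site 0, node CDEFY: CY={A} ∩ DEF={A,C,T} → {A} (+0)
site 0, node CDEFTY: CDEFY={A} ∪ T={C} → {A,C} (+1)
site 1, node CY: C={T} ∪ Y={G} → {G,T} (+1)
site 1, node DE: D={G} ∪ E={A} → {A,G} (+1)
site 1, node DEF: DE={A,G} ∪ F={T} → {A,G,T} (+1)
site 1, node CDEFY: CY={G,T} ∩ DEF={A,G,T} → {G,T} (+0)
site 1, node CDEFTY: CDEFY={G,T} ∩ T={G} → {G} (+0)
site 2, node CY: C={T} ∪ Y={A} → {A,T} (+1)
site 2, node DE: D={T} ∪ E={A} → {A,T} (+1)
site 2, node DEF: DE={A,T} ∪ F={C} → {A,C,T} (+1)
site 2, node CDEFY: CY={A,T} ∩ DEF={A,C,T} → {A,T} (+0)
site 2, node CDEFTY: CDEFY={A,T} ∩ T={T} → {T} (+0)
per-site changes: [3, 3, 3]; total = 9

A,C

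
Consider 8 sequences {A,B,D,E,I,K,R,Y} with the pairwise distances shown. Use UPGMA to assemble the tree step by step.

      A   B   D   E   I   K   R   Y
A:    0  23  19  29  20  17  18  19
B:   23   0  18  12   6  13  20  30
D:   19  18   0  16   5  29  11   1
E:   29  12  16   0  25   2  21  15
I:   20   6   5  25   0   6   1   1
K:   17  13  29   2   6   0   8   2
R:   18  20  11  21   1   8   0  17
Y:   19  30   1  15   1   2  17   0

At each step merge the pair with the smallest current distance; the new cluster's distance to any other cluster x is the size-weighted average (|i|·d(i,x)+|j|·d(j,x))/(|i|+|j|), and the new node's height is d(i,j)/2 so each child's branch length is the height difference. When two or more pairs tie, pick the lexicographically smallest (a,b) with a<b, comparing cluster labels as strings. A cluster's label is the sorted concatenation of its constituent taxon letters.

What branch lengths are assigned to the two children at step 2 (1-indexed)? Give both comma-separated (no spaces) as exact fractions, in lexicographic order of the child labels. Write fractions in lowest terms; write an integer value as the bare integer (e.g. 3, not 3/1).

1/2,1/2

1. join D+Y (d=1) ⇒ DY; edges |D|=1/2, |Y|=1/2
  updated: d(A,DY)=19, d(B,DY)=24, d(DY,E)=31/2, d(DY,I)=3, d(DY,K)=31/2, d(DY,R)=14
2. join I+R (d=1) ⇒ IR; edges |I|=1/2, |R|=1/2
  updated: d(A,IR)=19, d(B,IR)=13, d(DY,IR)=17/2, d(E,IR)=23, d(IR,K)=7
3. join E+K (d=2) ⇒ EK; edges |E|=1, |K|=1
  updated: d(A,EK)=23, d(B,EK)=25/2, d(DY,EK)=31/2, d(EK,IR)=15
4. join DY+IR (d=17/2) ⇒ DIRY; edges |DY|=15/4, |IR|=15/4
  updated: d(A,DIRY)=19, d(B,DIRY)=37/2, d(DIRY,EK)=61/4
5. join B+EK (d=25/2) ⇒ BEK; edges |B|=25/4, |EK|=21/4
  updated: d(A,BEK)=23, d(BEK,DIRY)=49/3
6. join BEK+DIRY (d=49/3) ⇒ BDEIKRY; edges |BEK|=23/12, |DIRY|=47/12
  updated: d(A,BDEIKRY)=145/7
7. join A+BDEIKRY (d=145/7) ⇒ ABDEIKRY; edges |A|=145/14, |BDEIKRY|=46/21
final tree: (A:145/14,((B:25/4,(E:1,K:1):21/4):23/12,((D:1/2,Y:1/2):15/4,(I:1/2,R:1/2):15/4):47/12):46/21)
total length: 869/21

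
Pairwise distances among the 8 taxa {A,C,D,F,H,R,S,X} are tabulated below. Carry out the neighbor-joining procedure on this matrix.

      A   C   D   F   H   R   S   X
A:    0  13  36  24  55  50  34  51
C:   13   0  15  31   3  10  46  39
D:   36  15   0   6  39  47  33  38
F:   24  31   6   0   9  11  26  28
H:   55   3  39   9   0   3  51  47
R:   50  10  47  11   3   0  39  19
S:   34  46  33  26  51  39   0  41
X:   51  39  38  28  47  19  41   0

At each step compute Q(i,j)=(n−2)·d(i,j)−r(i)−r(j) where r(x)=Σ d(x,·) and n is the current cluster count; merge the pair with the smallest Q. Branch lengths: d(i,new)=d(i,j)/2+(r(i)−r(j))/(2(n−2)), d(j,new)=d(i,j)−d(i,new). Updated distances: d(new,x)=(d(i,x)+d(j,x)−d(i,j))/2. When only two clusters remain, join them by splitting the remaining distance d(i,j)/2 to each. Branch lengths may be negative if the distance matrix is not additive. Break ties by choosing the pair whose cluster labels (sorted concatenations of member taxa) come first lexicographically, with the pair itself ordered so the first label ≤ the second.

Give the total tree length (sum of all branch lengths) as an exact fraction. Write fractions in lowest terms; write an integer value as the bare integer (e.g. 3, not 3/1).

1. join H+R (d=3, Q=-368) ⇒ HR; edges |H|=23/6, |R|=-5/6
  updated: d(A,HR)=51, d(C,HR)=5, d(D,HR)=83/2, d(F,HR)=17/2, d(HR,S)=87/2, d(HR,X)=63/2
2. join C+HR (d=5, Q=-305) ⇒ CHR; edges |C|=-7/10, |HR|=57/10
  updated: d(A,CHR)=59/2, d(CHR,D)=103/4, d(CHR,F)=69/4, d(CHR,S)=169/4, d(CHR,X)=131/4
3. join D+F (d=6, Q=-216) ⇒ DF; edges |D|=123/16, |F|=-27/16
  updated: d(A,DF)=27, d(CHR,DF)=37/2, d(DF,S)=53/2, d(DF,X)=30
4. join A+S (d=34, Q=-733/4) ⇒ AS; edges |A|=133/8, |S|=139/8
  updated: d(AS,CHR)=151/8, d(AS,DF)=39/4, d(AS,X)=29
5. join AS+DF (d=39/4, Q=-771/8) ⇒ ADFS; edges |AS|=151/32, |DF|=161/32
  updated: d(ADFS,CHR)=221/16, d(ADFS,X)=197/8
6. join ADFS+CHR (d=221/16, Q=-1139/16) ⇒ ACDFHRS; edges |ADFS|=91/32, |CHR|=351/32
  updated: d(ACDFHRS,X)=697/32
7. join ACDFHRS+X (d=697/32) ⇒ ACDFHRSX; edges |ACDFHRS|=697/64, |X|=697/64
final tree: ((((A:133/8,S:139/8):151/32,(D:123/16,F:-27/16):161/32):91/32,(C:-7/10,(H:23/6,R:-5/6):57/10):351/32):697/64,X:697/64)
total length: 2987/32

2987/32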